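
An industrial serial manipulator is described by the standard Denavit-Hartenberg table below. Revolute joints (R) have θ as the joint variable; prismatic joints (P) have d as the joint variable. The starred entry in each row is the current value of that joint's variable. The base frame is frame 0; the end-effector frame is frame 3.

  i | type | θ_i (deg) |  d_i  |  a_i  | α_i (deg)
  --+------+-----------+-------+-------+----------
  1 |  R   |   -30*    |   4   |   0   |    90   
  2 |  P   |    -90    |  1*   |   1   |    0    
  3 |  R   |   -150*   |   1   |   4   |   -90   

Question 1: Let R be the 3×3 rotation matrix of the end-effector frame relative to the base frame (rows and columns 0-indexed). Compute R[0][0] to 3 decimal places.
End-effector x-axis (col 0 of R) = (-0.4330,0.2500,0.8660)
R[0][0] = -0.4330

-0.433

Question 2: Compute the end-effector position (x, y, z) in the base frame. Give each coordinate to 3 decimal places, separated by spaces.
after link 1: o_1 = (0.0000, 0.0000, 4.0000)
after link 2: o_2 = (-0.5000, -0.8660, 3.0000)
after link 3: o_3 = (-2.7321, -0.7321, 6.4641)

-2.732 -0.732 6.464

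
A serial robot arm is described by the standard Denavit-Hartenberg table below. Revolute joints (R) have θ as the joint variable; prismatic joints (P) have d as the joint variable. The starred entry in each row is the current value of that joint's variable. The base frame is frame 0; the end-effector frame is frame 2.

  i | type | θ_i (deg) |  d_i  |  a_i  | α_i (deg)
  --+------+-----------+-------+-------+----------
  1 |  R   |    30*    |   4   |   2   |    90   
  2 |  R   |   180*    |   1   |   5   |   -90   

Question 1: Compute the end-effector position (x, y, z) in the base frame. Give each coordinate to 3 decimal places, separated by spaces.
-2.098 -2.366 4.000

after link 1: o_1 = (1.7321, 1.0000, 4.0000)
after link 2: o_2 = (-2.0981, -2.3660, 4.0000)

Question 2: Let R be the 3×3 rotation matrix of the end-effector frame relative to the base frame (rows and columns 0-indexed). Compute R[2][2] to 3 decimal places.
End-effector z-axis (col 2 of R) = (-0.0000,-0.0000,-1.0000)
R[2][2] = -1.0000

-1.000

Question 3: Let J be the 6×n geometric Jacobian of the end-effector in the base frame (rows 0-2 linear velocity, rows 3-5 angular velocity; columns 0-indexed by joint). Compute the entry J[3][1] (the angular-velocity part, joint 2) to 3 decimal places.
0.500

axis z_1 = (0.5000,-0.8660,0.0000); lever o_n−o_1 = (-3.8301,-3.3660,0.0000)
cross product → J_v[:, 1] = (-0.0000,-0.0000,-5.0000)
J_ω[:, 1] = z_1
entry J[3][1] = 0.5000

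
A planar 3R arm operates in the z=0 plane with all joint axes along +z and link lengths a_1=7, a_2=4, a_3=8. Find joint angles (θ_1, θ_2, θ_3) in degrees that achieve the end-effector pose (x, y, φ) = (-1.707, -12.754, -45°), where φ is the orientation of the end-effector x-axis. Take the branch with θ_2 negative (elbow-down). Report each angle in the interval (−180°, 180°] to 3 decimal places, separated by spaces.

wrist centre = target − a_3·(cos φ, sin φ) = (-7.3639, -7.0971)
cos θ_2 = (104.5958−7²−4²)/(2·7·4) = 0.7071; θ_2 = -45.0031° (elbow-down)
β = atan2(-7.0971,-7.3639) = -136.0566°; ψ = atan2(-2.8286,9.8283) = -16.0558°
θ_1 = β − ψ = -120.0008°
θ_3 = φ − θ_1 − θ_2 = 120.0039° (wrapped to (-180°,180°])

-120.001 -45.003 120.004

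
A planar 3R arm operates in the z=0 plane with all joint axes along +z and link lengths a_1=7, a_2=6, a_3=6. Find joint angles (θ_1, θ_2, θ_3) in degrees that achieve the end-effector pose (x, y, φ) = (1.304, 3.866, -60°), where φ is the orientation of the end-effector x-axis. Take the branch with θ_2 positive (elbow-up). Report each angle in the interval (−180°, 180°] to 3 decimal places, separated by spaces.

59.999 90.001 150.001

wrist centre = target − a_3·(cos φ, sin φ) = (-1.6960, 9.0622)
cos θ_2 = (84.9990−7²−6²)/(2·7·6) = -0.0000; θ_2 = 90.0007° (elbow-up)
β = atan2(9.0622,-1.6960) = 100.6004°; ψ = atan2(6.0000,6.9999) = 40.6016°
θ_1 = β − ψ = 59.9988°
θ_3 = φ − θ_1 − θ_2 = 150.0005° (wrapped to (-180°,180°])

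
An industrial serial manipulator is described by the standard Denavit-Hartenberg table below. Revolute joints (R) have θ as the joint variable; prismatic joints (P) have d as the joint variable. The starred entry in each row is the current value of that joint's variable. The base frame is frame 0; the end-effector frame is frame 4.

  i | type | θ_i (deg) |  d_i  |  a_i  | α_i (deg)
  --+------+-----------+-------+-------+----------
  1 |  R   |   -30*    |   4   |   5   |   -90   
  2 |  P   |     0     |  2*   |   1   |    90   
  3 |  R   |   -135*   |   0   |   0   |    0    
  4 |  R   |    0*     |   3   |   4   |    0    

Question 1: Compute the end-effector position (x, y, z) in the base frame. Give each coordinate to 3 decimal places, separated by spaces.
2.332 -2.303 7.000

after link 1: o_1 = (4.3301, -2.5000, 4.0000)
after link 2: o_2 = (6.1962, -1.2679, 4.0000)
after link 3: o_3 = (6.1962, -1.2679, 4.0000)
after link 4: o_4 = (2.3324, -2.3032, 7.0000)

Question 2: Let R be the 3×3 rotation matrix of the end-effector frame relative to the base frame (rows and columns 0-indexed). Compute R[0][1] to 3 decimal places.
0.259

End-effector y-axis (col 1 of R) = (0.2588,-0.9659,0.0000)
R[0][1] = 0.2588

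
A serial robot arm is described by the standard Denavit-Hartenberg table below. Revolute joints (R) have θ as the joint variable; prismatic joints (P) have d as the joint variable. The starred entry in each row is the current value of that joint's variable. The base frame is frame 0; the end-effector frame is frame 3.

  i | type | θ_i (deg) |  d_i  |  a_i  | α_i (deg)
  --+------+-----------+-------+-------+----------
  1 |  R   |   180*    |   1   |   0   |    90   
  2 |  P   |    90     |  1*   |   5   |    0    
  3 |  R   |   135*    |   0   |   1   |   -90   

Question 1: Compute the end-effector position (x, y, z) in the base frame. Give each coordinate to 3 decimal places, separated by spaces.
0.707 1.000 5.293

after link 1: o_1 = (0.0000, 0.0000, 1.0000)
after link 2: o_2 = (-0.0000, 1.0000, 6.0000)
after link 3: o_3 = (0.7071, 1.0000, 5.2929)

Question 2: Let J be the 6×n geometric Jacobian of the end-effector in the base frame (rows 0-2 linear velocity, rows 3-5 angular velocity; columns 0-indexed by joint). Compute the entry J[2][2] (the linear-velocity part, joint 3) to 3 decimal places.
-0.707

axis z_2 = (0.0000,1.0000,0.0000); lever o_n−o_2 = (0.7071,0.0000,-0.7071)
cross product → J_v[:, 2] = (-0.7071,0.0000,-0.7071)
J_ω[:, 2] = z_2
entry J[2][2] = -0.7071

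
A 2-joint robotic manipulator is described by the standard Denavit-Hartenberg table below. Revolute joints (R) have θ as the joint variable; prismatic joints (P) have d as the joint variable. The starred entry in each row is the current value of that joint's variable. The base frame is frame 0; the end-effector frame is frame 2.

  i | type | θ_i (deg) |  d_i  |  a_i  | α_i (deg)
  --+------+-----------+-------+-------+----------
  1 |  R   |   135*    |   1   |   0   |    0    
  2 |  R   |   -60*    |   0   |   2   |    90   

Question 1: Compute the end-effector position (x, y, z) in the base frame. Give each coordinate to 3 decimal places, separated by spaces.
0.518 1.932 1.000

after link 1: o_1 = (0.0000, 0.0000, 1.0000)
after link 2: o_2 = (0.5176, 1.9319, 1.0000)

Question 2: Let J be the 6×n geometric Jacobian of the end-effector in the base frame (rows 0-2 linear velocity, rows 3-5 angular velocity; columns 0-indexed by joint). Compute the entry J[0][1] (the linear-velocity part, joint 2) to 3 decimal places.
axis z_1 = (0.0000,0.0000,1.0000); lever o_n−o_1 = (0.5176,1.9319,0.0000)
cross product → J_v[:, 1] = (-1.9319,0.5176,0.0000)
J_ω[:, 1] = z_1
entry J[0][1] = -1.9319

-1.932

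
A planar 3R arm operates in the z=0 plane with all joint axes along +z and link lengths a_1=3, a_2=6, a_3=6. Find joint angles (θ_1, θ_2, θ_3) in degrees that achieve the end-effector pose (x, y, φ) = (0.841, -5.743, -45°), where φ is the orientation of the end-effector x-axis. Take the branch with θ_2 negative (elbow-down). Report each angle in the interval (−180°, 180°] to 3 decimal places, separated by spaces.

wrist centre = target − a_3·(cos φ, sin φ) = (-3.4016, -1.5004)
cos θ_2 = (13.8222−3²−6²)/(2·3·6) = -0.8660; θ_2 = -150.0027° (elbow-down)
β = atan2(-1.5004,-3.4016) = -156.1992°; ψ = atan2(-2.9998,-2.1963) = -126.2100°
θ_1 = β − ψ = -29.9892°
θ_3 = φ − θ_1 − θ_2 = 134.9919° (wrapped to (-180°,180°])

-29.989 -150.003 134.992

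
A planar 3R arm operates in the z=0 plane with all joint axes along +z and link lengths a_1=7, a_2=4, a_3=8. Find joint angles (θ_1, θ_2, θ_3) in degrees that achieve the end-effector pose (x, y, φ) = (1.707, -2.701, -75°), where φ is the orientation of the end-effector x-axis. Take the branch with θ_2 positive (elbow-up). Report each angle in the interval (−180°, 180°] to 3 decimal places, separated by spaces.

60.000 135.007 89.993

wrist centre = target − a_3·(cos φ, sin φ) = (-0.3636, 5.0264)
cos θ_2 = (25.3969−7²−4²)/(2·7·4) = -0.7072; θ_2 = 135.0074° (elbow-up)
β = atan2(5.0264,-0.3636) = 94.1369°; ψ = atan2(2.8281,4.1712) = 34.1371°
θ_1 = β − ψ = 59.9998°
θ_3 = φ − θ_1 − θ_2 = 89.9928° (wrapped to (-180°,180°])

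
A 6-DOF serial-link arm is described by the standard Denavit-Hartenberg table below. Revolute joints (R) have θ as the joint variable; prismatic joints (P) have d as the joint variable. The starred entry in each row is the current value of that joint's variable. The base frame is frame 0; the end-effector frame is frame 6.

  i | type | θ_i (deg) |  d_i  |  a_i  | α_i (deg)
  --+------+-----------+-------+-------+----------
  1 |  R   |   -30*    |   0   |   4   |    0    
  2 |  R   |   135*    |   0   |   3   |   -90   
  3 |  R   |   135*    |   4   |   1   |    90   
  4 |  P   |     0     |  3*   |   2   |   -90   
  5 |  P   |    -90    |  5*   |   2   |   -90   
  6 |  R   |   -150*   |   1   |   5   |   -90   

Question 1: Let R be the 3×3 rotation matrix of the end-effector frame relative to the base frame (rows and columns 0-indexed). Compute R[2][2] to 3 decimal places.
-0.354

End-effector z-axis (col 2 of R) = (-0.9280,0.1174,-0.3536)
R[2][2] = -0.3536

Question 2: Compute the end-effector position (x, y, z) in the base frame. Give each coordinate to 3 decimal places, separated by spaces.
-7.811 -4.353 -3.302

after link 1: o_1 = (3.4641, -2.0000, 0.0000)
after link 2: o_2 = (2.6876, 0.8978, 0.0000)
after link 3: o_3 = (-0.9930, -0.8205, -0.7071)
after link 4: o_4 = (-1.1761, -0.1375, -4.2426)
after link 5: o_5 = (-6.3717, -0.0656, -5.6569)
after link 6: o_6 = (-7.8110, -4.3532, -3.3021)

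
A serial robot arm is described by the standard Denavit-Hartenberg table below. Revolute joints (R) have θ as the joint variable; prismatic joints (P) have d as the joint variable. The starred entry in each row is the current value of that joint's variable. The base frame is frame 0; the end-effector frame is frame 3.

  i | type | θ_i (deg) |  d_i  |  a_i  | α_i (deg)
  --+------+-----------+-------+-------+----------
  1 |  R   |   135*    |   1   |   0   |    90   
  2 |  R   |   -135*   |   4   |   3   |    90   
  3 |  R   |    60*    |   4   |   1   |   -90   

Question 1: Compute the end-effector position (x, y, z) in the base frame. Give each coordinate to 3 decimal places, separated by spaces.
after link 1: o_1 = (0.0000, 0.0000, 1.0000)
after link 2: o_2 = (4.3284, 1.3284, -1.1213)
after link 3: o_3 = (7.1908, -0.3092, 1.3536)

7.191 -0.309 1.354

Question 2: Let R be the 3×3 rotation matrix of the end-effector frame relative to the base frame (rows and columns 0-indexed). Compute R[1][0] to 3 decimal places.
0.362

End-effector x-axis (col 0 of R) = (0.8624,0.3624,-0.3536)
R[1][0] = 0.3624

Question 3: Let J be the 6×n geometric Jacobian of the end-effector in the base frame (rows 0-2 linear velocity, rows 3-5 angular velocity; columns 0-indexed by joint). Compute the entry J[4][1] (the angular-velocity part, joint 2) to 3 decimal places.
axis z_1 = (0.7071,0.7071,0.0000); lever o_n−o_1 = (7.1908,-0.3092,0.3536)
cross product → J_v[:, 1] = (0.2500,-0.2500,-5.3033)
J_ω[:, 1] = z_1
entry J[4][1] = 0.7071

0.707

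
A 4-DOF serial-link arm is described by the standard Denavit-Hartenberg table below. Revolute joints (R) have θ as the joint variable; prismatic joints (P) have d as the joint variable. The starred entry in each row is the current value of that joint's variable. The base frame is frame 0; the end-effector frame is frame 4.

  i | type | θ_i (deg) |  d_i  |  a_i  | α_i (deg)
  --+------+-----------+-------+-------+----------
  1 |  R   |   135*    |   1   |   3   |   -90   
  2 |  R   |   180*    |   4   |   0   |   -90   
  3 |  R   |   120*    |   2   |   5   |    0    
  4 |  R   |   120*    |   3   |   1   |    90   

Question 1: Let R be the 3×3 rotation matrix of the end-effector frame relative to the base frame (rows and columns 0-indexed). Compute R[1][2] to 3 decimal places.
End-effector z-axis (col 2 of R) = (-0.2588,0.9659,0.0000)
R[1][2] = 0.9659

0.966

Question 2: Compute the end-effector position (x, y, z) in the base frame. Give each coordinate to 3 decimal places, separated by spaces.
-4.622 3.864 6.000

after link 1: o_1 = (-2.1213, 2.1213, 1.0000)
after link 2: o_2 = (-4.9497, -0.7071, 1.0000)
after link 3: o_3 = (-3.6557, 4.1225, 3.0000)
after link 4: o_4 = (-4.6216, 3.8637, 6.0000)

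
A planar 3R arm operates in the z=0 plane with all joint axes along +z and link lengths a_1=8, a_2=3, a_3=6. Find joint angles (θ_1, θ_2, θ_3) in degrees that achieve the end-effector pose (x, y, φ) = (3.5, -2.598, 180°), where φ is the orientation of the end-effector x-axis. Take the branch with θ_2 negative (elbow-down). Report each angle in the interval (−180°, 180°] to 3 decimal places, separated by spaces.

0.001 -60.001 -120.000

wrist centre = target − a_3·(cos φ, sin φ) = (9.5000, -2.5980)
cos θ_2 = (96.9996−8²−3²)/(2·8·3) = 0.5000; θ_2 = -60.0005° (elbow-down)
β = atan2(-2.5980,9.5000) = -15.2949°; ψ = atan2(-2.5981,9.5000) = -15.2955°
θ_1 = β − ψ = 0.0005°
θ_3 = φ − θ_1 − θ_2 = -120.0000° (wrapped to (-180°,180°])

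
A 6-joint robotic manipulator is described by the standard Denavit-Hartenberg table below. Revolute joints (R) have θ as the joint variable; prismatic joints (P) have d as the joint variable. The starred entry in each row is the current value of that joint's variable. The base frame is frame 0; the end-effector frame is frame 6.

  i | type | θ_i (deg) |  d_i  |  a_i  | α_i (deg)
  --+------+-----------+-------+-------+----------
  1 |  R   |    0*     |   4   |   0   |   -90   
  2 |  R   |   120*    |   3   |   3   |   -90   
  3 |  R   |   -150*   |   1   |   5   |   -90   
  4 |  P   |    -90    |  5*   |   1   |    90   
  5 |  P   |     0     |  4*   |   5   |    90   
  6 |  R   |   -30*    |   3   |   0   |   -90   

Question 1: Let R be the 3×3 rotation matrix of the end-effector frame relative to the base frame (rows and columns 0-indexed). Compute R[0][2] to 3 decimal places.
End-effector z-axis (col 2 of R) = (-0.8080,-0.4330,-0.3995)
R[0][2] = -0.8080

-0.808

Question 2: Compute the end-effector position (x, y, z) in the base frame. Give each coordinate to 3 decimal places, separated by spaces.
-7.629 5.232 4.786

after link 1: o_1 = (0.0000, 0.0000, 4.0000)
after link 2: o_2 = (-1.5000, 3.0000, 1.4019)
after link 3: o_3 = (-0.2010, 5.5000, 5.6519)
after link 4: o_4 = (-2.3170, 9.8301, 3.9869)
after link 5: o_5 = (-8.3792, 7.8301, 3.4869)
after link 6: o_6 = (-7.6292, 5.2321, 4.7859)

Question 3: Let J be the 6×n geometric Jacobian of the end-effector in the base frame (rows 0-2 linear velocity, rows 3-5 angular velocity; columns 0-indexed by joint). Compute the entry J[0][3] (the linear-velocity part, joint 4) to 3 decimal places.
prismatic axis z_3 = (-0.2500,0.8660,-0.4330)
J_v[:, 3] = z_3; J_ω[:, 3] = (0,0,0)
entry J[0][3] = -0.2500

-0.250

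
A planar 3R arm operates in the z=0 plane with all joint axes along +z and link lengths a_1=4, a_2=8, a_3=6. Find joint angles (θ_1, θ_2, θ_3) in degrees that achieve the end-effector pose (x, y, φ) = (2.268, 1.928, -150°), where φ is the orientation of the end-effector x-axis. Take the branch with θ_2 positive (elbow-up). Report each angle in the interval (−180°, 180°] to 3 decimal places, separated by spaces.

-30.002 90.001 150.001

wrist centre = target − a_3·(cos φ, sin φ) = (7.4642, 4.9280)
cos θ_2 = (79.9988−4²−8²)/(2·4·8) = -0.0000; θ_2 = 90.0011° (elbow-up)
β = atan2(4.9280,7.4642) = 33.4337°; ψ = atan2(8.0000,3.9998) = 63.4358°
θ_1 = β − ψ = -30.0022°
θ_3 = φ − θ_1 − θ_2 = 150.0010° (wrapped to (-180°,180°])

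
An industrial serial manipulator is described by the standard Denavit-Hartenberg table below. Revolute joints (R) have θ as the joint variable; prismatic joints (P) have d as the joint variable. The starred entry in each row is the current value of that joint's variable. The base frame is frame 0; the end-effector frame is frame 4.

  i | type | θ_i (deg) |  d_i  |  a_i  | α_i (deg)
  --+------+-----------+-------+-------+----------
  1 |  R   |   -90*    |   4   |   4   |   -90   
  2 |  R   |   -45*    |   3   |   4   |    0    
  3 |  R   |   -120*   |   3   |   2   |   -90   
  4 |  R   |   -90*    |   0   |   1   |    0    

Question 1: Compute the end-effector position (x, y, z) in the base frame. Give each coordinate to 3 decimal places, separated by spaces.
7.000 -4.897 7.346

after link 1: o_1 = (0.0000, -4.0000, 4.0000)
after link 2: o_2 = (3.0000, -6.8284, 6.8284)
after link 3: o_3 = (6.0000, -4.8966, 7.3461)
after link 4: o_4 = (7.0000, -4.8966, 7.3461)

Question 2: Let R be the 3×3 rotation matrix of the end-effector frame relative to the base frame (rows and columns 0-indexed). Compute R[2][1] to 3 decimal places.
0.259

End-effector y-axis (col 1 of R) = (-0.0000,0.9659,0.2588)
R[2][1] = 0.2588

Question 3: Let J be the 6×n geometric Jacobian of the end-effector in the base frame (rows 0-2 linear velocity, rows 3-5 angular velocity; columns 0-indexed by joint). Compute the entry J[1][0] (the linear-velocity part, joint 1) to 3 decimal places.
7.000

axis z_0 = ẑ; lever o_n−o_0 = (7.0000,-4.8966,7.3461)
cross product → J_v[:, 0] = (4.8966,7.0000,-0.0000)
J_ω[:, 0] = z_0
entry J[1][0] = 7.0000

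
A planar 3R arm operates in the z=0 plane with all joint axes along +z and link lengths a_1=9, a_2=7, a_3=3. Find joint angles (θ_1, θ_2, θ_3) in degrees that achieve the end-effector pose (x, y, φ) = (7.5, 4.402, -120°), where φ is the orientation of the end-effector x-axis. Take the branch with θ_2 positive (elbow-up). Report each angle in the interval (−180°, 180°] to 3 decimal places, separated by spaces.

wrist centre = target − a_3·(cos φ, sin φ) = (9.0000, 7.0001)
cos θ_2 = (130.0011−9²−7²)/(2·9·7) = 0.0000; θ_2 = 89.9995° (elbow-up)
β = atan2(7.0001,9.0000) = 37.8753°; ψ = atan2(7.0000,9.0001) = 37.8748°
θ_1 = β − ψ = 0.0005°
θ_3 = φ − θ_1 − θ_2 = 150.0000° (wrapped to (-180°,180°])

0.000 90.000 150.000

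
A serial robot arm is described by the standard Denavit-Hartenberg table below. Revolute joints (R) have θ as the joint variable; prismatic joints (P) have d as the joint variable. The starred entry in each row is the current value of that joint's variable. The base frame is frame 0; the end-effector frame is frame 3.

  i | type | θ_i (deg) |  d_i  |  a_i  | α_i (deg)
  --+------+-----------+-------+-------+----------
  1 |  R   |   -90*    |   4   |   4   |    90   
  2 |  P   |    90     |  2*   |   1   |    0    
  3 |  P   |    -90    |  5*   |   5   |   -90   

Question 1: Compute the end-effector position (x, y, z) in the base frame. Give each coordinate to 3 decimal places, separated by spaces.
after link 1: o_1 = (0.0000, -4.0000, 4.0000)
after link 2: o_2 = (-2.0000, -4.0000, 5.0000)
after link 3: o_3 = (-7.0000, -9.0000, 5.0000)

-7.000 -9.000 5.000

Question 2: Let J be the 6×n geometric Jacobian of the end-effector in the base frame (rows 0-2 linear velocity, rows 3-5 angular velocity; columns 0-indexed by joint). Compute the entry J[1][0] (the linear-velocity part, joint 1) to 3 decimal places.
axis z_0 = ẑ; lever o_n−o_0 = (-7.0000,-9.0000,5.0000)
cross product → J_v[:, 0] = (9.0000,-7.0000,0.0000)
J_ω[:, 0] = z_0
entry J[1][0] = -7.0000

-7.000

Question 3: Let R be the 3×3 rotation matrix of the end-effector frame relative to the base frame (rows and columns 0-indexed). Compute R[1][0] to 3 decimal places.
-1.000

End-effector x-axis (col 0 of R) = (0.0000,-1.0000,0.0000)
R[1][0] = -1.0000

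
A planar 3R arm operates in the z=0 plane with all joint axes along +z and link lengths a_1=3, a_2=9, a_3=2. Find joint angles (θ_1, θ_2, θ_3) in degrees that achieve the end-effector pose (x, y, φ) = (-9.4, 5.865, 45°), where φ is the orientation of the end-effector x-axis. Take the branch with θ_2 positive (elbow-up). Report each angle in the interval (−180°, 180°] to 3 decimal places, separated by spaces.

134.985 30.018 -120.003

wrist centre = target − a_3·(cos φ, sin φ) = (-10.8142, 4.4508)
cos θ_2 = (136.7567−3²−9²)/(2·3·9) = 0.8659; θ_2 = 30.0184° (elbow-up)
β = atan2(4.4508,-10.8142) = 157.6295°; ψ = atan2(4.5025,10.7928) = 22.6448°
θ_1 = β − ψ = 134.9847°
θ_3 = φ − θ_1 − θ_2 = -120.0031° (wrapped to (-180°,180°])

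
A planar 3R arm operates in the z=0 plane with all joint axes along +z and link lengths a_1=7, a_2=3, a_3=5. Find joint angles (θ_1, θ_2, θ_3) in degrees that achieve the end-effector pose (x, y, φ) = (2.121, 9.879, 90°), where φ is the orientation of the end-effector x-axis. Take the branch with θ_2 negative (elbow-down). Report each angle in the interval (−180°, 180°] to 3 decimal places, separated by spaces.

wrist centre = target − a_3·(cos φ, sin φ) = (2.1210, 4.8790)
cos θ_2 = (28.3033−7²−3²)/(2·7·3) = -0.7071; θ_2 = -134.9966° (elbow-down)
β = atan2(4.8790,2.1210) = 66.5044°; ψ = atan2(-2.1214,4.8788) = -23.5008°
θ_1 = β − ψ = 90.0052°
θ_3 = φ − θ_1 − θ_2 = 134.9913° (wrapped to (-180°,180°])

90.005 -134.997 134.991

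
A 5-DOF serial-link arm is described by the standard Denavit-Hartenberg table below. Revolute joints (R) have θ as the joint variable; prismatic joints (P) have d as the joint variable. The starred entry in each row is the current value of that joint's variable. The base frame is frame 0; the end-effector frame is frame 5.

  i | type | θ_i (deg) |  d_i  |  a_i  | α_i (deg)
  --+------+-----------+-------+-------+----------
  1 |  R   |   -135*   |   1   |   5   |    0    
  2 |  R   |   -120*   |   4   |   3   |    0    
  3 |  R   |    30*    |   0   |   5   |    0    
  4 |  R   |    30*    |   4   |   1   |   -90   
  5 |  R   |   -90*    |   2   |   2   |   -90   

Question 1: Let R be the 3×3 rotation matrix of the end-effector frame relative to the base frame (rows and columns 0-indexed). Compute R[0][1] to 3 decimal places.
0.259

End-effector y-axis (col 1 of R) = (0.2588,0.9659,-0.0000)
R[0][1] = 0.2588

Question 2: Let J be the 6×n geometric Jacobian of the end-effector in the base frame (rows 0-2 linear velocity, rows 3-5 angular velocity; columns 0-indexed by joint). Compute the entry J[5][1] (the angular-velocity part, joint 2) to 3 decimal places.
axis z_1 = (0.0000,0.0000,1.0000); lever o_n−o_1 = (-5.7956,4.7603,10.0000)
cross product → J_v[:, 1] = (-4.7603,-5.7956,0.0000)
J_ω[:, 1] = z_1
entry J[5][1] = 1.0000

1.000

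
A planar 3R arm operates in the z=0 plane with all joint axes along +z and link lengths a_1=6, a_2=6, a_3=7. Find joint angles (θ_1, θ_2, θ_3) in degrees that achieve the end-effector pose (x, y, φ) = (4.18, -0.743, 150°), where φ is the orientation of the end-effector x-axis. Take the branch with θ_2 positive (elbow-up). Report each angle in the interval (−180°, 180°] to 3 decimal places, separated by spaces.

wrist centre = target − a_3·(cos φ, sin φ) = (10.2422, -4.2430)
cos θ_2 = (122.9053−6²−6²)/(2·6·6) = 0.7070; θ_2 = 45.0072° (elbow-up)
β = atan2(-4.2430,10.2422) = -22.5026°; ψ = atan2(4.2432,10.2421) = 22.5036°
θ_1 = β − ψ = -45.0063°
θ_3 = φ − θ_1 − θ_2 = 149.9990° (wrapped to (-180°,180°])

-45.006 45.007 149.999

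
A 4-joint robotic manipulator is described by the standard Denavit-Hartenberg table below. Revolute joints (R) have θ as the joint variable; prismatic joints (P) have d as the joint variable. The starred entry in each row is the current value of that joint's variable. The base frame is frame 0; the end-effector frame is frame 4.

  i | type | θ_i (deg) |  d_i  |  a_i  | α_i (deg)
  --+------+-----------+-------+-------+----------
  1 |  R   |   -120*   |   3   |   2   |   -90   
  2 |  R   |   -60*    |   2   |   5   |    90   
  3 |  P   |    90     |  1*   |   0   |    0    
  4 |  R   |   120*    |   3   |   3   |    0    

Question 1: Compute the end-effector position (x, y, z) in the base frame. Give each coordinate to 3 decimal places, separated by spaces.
0.565 -0.022 7.080

after link 1: o_1 = (-1.0000, -1.7321, 3.0000)
after link 2: o_2 = (-0.5179, -4.8971, 7.3301)
after link 3: o_3 = (-0.0849, -4.1471, 7.8301)
after link 4: o_4 = (0.5646, -0.0221, 7.0801)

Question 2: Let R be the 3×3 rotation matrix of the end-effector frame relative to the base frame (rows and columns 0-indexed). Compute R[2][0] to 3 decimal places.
End-effector x-axis (col 0 of R) = (-0.2165,0.6250,-0.7500)
R[2][0] = -0.7500

-0.750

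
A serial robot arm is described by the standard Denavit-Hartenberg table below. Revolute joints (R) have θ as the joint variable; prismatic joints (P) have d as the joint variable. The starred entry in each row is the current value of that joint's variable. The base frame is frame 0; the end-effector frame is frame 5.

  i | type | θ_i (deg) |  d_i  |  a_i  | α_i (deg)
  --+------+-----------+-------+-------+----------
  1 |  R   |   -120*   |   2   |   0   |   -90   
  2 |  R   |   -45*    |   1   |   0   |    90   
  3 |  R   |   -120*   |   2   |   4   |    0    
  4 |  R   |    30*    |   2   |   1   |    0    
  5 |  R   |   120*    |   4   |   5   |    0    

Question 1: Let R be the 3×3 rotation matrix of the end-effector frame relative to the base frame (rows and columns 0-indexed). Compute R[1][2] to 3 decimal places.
End-effector z-axis (col 2 of R) = (0.3536,0.6124,0.7071)
R[1][2] = 0.6124

0.612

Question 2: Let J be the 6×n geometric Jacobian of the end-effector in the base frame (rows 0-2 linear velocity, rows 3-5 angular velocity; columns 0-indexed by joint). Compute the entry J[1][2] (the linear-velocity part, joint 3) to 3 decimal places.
axis z_2 = (0.3536,0.6124,0.7071); lever o_n−o_2 = (0.3036,4.4541,7.3045)
cross product → J_v[:, 2] = (1.3235,-2.3678,1.3888)
J_ω[:, 2] = z_2
entry J[1][2] = -2.3678

-2.368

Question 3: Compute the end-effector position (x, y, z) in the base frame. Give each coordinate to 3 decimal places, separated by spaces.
after link 1: o_1 = (0.0000, 0.0000, 2.0000)
after link 2: o_2 = (0.8660, -0.5000, 2.0000)
after link 3: o_3 = (-0.7198, 3.6815, 2.0000)
after link 4: o_4 = (-0.8787, 5.4063, 3.4142)
after link 5: o_5 = (1.1697, 3.9541, 9.3045)

1.170 3.954 9.305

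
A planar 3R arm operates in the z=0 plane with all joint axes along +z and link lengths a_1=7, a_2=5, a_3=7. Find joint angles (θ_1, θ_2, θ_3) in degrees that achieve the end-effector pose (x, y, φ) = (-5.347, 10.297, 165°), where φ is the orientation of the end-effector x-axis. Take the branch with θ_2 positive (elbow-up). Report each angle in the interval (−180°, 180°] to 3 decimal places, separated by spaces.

wrist centre = target − a_3·(cos φ, sin φ) = (1.4145, 8.4853)
cos θ_2 = (74.0005−7²−5²)/(2·7·5) = 0.0000; θ_2 = 89.9996° (elbow-up)
β = atan2(8.4853,1.4145) = 80.5359°; ψ = atan2(5.0000,7.0000) = 35.5375°
θ_1 = β − ψ = 44.9984°
θ_3 = φ − θ_1 − θ_2 = 30.0020° (wrapped to (-180°,180°])

44.998 90.000 30.002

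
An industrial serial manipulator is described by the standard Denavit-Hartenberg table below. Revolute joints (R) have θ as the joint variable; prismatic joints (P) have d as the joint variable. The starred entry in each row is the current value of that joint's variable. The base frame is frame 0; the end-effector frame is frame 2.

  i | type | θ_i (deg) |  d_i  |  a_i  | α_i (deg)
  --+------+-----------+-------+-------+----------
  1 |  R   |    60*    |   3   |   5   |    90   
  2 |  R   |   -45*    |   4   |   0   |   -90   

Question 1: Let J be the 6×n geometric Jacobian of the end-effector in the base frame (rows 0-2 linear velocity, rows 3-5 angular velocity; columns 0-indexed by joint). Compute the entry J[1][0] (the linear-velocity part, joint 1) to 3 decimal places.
axis z_0 = ẑ; lever o_n−o_0 = (5.9641,2.3301,3.0000)
cross product → J_v[:, 0] = (-2.3301,5.9641,0.0000)
J_ω[:, 0] = z_0
entry J[1][0] = 5.9641

5.964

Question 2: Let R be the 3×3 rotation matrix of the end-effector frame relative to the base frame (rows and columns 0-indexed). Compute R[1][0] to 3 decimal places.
0.612

End-effector x-axis (col 0 of R) = (0.3536,0.6124,-0.7071)
R[1][0] = 0.6124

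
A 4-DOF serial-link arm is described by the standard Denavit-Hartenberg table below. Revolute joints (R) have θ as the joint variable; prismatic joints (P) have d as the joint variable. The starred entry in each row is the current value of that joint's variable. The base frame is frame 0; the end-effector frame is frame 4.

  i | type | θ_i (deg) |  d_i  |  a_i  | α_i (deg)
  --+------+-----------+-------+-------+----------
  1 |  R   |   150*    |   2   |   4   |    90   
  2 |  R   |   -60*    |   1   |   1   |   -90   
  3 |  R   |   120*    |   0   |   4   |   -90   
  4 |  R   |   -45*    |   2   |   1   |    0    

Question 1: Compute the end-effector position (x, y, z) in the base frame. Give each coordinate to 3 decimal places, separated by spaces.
after link 1: o_1 = (-3.4641, 2.0000, 2.0000)
after link 2: o_2 = (-3.3971, 3.1160, 1.1340)
after link 3: o_3 = (-4.2631, -0.3840, 2.8660)
after link 4: o_4 = (-3.6966, -0.2635, 5.0258)

-3.697 -0.263 5.026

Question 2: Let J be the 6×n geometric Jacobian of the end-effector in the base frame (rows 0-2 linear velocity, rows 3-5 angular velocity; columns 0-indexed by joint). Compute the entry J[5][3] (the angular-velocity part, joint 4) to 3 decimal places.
0.750

axis z_3 = (0.6250,0.2165,0.7500); lever o_n−o_3 = (0.5666,0.1205,2.1597)
cross product → J_v[:, 3] = (0.3772,-0.9249,-0.0474)
J_ω[:, 3] = z_3
entry J[5][3] = 0.7500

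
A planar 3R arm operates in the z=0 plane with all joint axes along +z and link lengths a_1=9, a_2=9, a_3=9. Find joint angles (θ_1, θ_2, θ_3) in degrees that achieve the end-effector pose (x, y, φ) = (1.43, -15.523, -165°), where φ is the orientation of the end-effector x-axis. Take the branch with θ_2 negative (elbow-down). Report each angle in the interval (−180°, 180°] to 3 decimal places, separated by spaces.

wrist centre = target − a_3·(cos φ, sin φ) = (10.1233, -13.1936)
cos θ_2 = (276.5537−9²−9²)/(2·9·9) = 0.7071; θ_2 = -44.9988° (elbow-down)
β = atan2(-13.1936,10.1233) = -52.5014°; ψ = atan2(-6.3638,15.3641) = -22.4994°
θ_1 = β − ψ = -30.0020°
θ_3 = φ − θ_1 − θ_2 = -89.9992° (wrapped to (-180°,180°])

-30.002 -44.999 -89.999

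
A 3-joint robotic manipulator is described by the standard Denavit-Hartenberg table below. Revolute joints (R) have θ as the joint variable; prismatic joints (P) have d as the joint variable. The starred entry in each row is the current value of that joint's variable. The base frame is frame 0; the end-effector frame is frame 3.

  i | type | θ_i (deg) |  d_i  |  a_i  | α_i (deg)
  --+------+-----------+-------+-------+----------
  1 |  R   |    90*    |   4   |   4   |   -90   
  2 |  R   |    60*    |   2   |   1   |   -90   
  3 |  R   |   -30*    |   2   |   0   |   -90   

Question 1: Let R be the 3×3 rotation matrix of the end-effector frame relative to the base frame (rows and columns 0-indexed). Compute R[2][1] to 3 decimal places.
0.500

End-effector y-axis (col 1 of R) = (0.0000,0.8660,0.5000)
R[2][1] = 0.5000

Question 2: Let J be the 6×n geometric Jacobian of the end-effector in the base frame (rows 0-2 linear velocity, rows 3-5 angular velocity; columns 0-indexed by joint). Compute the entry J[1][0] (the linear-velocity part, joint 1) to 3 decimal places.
-2.000

axis z_0 = ẑ; lever o_n−o_0 = (-2.0000,2.7679,2.1340)
cross product → J_v[:, 0] = (-2.7679,-2.0000,0.0000)
J_ω[:, 0] = z_0
entry J[1][0] = -2.0000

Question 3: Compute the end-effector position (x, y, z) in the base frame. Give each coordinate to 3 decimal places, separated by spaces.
after link 1: o_1 = (0.0000, 4.0000, 4.0000)
after link 2: o_2 = (-2.0000, 4.5000, 3.1340)
after link 3: o_3 = (-2.0000, 2.7679, 2.1340)

-2.000 2.768 2.134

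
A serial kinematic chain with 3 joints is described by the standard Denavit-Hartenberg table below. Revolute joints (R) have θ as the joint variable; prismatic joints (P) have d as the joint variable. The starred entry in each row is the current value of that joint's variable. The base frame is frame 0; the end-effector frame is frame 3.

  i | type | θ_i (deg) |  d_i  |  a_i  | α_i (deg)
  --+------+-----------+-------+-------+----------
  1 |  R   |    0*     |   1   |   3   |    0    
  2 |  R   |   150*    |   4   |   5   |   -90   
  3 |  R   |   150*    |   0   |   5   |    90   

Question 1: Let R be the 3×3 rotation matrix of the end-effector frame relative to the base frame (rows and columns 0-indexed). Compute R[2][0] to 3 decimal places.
-0.500

End-effector x-axis (col 0 of R) = (0.7500,-0.4330,-0.5000)
R[2][0] = -0.5000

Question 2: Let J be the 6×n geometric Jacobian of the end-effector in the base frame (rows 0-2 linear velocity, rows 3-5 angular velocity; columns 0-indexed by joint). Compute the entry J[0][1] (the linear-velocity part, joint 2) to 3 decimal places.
-0.335

axis z_1 = (0.0000,0.0000,1.0000); lever o_n−o_1 = (-0.5801,0.3349,1.5000)
cross product → J_v[:, 1] = (-0.3349,-0.5801,0.0000)
J_ω[:, 1] = z_1
entry J[0][1] = -0.3349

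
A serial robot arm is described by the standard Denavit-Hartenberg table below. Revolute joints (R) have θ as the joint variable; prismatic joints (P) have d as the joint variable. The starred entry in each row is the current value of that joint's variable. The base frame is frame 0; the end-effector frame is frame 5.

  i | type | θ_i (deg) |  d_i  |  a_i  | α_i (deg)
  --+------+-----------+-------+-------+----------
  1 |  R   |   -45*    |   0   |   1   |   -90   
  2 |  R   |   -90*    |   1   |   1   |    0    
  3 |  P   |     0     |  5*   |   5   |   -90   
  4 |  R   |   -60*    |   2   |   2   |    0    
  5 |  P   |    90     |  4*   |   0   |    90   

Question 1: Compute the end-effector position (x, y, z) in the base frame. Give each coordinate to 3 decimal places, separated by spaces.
after link 1: o_1 = (0.7071, -0.7071, 0.0000)
after link 2: o_2 = (1.4142, 0.0000, 1.0000)
after link 3: o_3 = (4.9497, 3.5355, 6.0000)
after link 4: o_4 = (7.5887, 3.3461, 7.0000)
after link 5: o_5 = (10.4171, 0.5176, 7.0000)

10.417 0.518 7.000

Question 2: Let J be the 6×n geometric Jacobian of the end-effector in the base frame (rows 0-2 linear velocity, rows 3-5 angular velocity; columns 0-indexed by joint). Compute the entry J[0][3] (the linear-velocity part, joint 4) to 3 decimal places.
-0.707

axis z_3 = (0.7071,-0.7071,-0.0000); lever o_n−o_3 = (5.4674,-3.0179,1.0000)
cross product → J_v[:, 3] = (-0.7071,-0.7071,1.7321)
J_ω[:, 3] = z_3
entry J[0][3] = -0.7071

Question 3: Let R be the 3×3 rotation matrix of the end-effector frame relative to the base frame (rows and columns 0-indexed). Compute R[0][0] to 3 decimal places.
End-effector x-axis (col 0 of R) = (-0.3536,-0.3536,0.8660)
R[0][0] = -0.3536

-0.354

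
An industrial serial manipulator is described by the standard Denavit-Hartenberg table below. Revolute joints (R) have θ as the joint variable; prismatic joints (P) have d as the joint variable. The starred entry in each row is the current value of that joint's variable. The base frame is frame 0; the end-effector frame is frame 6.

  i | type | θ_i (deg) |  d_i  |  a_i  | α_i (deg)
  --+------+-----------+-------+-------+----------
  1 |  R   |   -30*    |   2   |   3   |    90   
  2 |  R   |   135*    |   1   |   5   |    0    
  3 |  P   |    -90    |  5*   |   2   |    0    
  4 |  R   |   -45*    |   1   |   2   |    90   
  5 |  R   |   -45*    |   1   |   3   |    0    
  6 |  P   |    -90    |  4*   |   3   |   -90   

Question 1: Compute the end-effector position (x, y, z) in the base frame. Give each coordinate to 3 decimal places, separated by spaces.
after link 1: o_1 = (2.5981, -1.5000, 2.0000)
after link 2: o_2 = (-0.9638, -0.5983, 5.5355)
after link 3: o_3 = (-2.2390, -5.6355, 6.9497)
after link 4: o_4 = (-1.0070, -7.5015, 6.9497)
after link 5: o_5 = (1.8908, -6.7251, 5.9497)
after link 6: o_6 = (1.1143, -3.8273, 1.9497)

1.114 -3.827 1.950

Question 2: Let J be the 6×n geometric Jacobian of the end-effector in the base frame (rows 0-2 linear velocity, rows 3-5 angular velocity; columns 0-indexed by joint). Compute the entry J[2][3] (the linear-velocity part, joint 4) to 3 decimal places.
axis z_3 = (-0.5000,-0.8660,0.0000); lever o_n−o_3 = (3.3534,1.8082,-5.0000)
cross product → J_v[:, 3] = (4.3301,-2.5000,2.0000)
J_ω[:, 3] = z_3
entry J[2][3] = 2.0000

2.000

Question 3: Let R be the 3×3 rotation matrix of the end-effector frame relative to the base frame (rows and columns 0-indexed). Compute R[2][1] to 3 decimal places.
End-effector y-axis (col 1 of R) = (0.0000,0.0000,1.0000)
R[2][1] = 1.0000

1.000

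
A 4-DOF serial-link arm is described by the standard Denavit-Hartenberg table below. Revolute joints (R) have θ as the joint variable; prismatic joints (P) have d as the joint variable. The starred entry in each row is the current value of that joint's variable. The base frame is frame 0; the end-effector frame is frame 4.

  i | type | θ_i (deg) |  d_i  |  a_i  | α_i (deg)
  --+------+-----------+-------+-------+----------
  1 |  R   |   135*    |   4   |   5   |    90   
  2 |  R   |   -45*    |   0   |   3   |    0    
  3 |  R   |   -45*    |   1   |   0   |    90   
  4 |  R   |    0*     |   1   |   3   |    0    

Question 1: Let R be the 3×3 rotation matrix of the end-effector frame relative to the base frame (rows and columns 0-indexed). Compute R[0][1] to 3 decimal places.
End-effector y-axis (col 1 of R) = (0.7071,0.7071,0.0000)
R[0][1] = 0.7071

0.707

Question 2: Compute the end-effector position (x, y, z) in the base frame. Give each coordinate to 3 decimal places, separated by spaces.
-3.621 5.036 -1.121

after link 1: o_1 = (-3.5355, 3.5355, 4.0000)
after link 2: o_2 = (-5.0355, 5.0355, 1.8787)
after link 3: o_3 = (-4.3284, 5.7426, 1.8787)
after link 4: o_4 = (-3.6213, 5.0355, -1.1213)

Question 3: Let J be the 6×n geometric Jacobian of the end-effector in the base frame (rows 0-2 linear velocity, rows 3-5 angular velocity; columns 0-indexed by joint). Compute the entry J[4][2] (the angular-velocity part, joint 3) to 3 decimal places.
axis z_2 = (0.7071,0.7071,0.0000); lever o_n−o_2 = (1.4142,0.0000,-3.0000)
cross product → J_v[:, 2] = (-2.1213,2.1213,-1.0000)
J_ω[:, 2] = z_2
entry J[4][2] = 0.7071

0.707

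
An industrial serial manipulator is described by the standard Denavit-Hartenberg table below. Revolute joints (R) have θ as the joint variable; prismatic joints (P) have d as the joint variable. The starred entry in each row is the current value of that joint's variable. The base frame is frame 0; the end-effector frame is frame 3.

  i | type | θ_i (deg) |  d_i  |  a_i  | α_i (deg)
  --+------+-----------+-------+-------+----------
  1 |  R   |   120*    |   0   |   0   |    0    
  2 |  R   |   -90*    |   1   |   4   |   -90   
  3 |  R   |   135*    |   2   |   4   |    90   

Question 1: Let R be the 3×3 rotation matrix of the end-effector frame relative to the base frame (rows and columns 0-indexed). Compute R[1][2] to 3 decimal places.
0.354

End-effector z-axis (col 2 of R) = (0.6124,0.3536,-0.7071)
R[1][2] = 0.3536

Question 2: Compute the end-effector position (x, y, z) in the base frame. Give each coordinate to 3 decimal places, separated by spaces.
0.015 2.318 -1.828

after link 1: o_1 = (0.0000, 0.0000, 0.0000)
after link 2: o_2 = (3.4641, 2.0000, 1.0000)
after link 3: o_3 = (0.0146, 2.3178, -1.8284)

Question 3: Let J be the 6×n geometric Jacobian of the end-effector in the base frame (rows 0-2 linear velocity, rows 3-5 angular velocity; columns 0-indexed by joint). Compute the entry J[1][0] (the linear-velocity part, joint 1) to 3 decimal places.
0.015

axis z_0 = ẑ; lever o_n−o_0 = (0.0146,2.3178,-1.8284)
cross product → J_v[:, 0] = (-2.3178,0.0146,0.0000)
J_ω[:, 0] = z_0
entry J[1][0] = 0.0146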